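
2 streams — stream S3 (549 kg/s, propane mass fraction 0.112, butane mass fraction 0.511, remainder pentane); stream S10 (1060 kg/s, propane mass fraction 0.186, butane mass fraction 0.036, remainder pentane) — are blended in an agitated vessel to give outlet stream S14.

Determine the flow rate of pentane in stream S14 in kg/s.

pentane out = pentane in = 549×0.377 + 1060×0.778 = 1031.7 kg/s.

1032 kg/s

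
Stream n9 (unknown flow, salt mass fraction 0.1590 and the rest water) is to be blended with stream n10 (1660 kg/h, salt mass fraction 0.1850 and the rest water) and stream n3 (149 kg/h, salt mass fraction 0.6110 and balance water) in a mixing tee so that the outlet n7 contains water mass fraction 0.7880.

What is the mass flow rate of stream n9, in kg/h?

Let n9 be the unknown flow. Total out = 1809 + n9.
water balance: 1410.9 + 0.841·n9 = 0.788·(1809 + n9)
(0.841 − 0.788)·n9 = 0.788×1809 − 1410.9 = 14.631
n9 = 14.631 / 0.053 = 276.06 kg/h

276.1 kg/h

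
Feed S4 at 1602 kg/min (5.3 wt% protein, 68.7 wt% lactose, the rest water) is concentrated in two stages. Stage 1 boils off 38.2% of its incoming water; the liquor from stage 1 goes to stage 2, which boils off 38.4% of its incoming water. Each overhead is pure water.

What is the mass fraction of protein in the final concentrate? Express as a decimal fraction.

water in feed = 1602×0.260 = 416.52 kg/min.
After stage 1: water left = (1−0.382)×416.52 = 257.41; stream total = 1442.9 kg/min.
After stage 2: water left = (1−0.384)×257.41 = 158.56; final concentrate = 1344 kg/min.
protein fraction = 84.906/1344 = 0.063.

0.063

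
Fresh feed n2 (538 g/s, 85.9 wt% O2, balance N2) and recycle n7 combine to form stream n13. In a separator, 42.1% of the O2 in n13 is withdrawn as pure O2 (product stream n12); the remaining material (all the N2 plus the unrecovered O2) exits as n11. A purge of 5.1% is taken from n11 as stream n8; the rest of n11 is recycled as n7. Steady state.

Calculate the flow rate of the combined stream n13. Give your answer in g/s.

N2 enters only via n2 and leaves only via the purge: 538×0.141 = 0.051×(N2 in n11), and the separator passes all N2, so N2 in n13 = N2 in n11 = 1487.4 g/s.
O2 in n13: m_A = 538×0.859 + (1−0.051)·(1−0.421)·m_A, so m_A = 462.14/0.4505 = 1025.8 g/s.
n13 = 1025.8 + 1487.4 = 2513.2 g/s.

2513 g/s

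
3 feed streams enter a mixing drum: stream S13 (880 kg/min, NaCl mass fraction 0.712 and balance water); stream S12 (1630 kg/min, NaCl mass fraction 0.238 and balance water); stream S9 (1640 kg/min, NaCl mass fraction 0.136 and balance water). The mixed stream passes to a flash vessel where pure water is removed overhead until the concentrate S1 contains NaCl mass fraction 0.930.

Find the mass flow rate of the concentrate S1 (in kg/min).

1331 kg/min

NaCl entering = 880×0.712 + 1630×0.238 + 1640×0.136 = 1237.5 kg/min.
All NaCl reports to S1, so S1 = 1237.5/0.930 = 1330.7 kg/min.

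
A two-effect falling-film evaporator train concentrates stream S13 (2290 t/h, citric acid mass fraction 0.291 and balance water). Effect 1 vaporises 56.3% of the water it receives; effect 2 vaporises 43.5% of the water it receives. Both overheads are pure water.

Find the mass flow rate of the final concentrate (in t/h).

water in feed = 2290×0.709 = 1623.6 t/h.
After stage 1: water left = (1−0.563)×1623.6 = 709.52; stream total = 1375.9 t/h.
After stage 2: water left = (1−0.435)×709.52 = 400.88; final concentrate = 1067.3 t/h.

1067 t/h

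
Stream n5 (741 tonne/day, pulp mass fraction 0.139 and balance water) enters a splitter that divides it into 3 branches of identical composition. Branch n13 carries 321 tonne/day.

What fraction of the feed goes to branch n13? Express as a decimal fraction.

Fraction to n13 = 321/741 = 0.4332.

0.433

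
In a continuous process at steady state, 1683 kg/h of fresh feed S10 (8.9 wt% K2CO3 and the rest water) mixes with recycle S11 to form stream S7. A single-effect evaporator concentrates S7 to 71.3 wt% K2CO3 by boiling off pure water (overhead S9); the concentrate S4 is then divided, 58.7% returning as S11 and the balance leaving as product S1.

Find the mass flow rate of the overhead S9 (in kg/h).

Overall K2CO3 balance (none leaves overhead): K2CO3 in fresh feed = K2CO3 in product, i.e. 1683×0.089 = (1−0.587)·S4·0.713.
S4 = 149.79/(0.713×0.413) = 508.67 kg/h.
Recycle S11 = 0.587×508.67 = 298.59 kg/h.
Combined feed S7 = 1683 + 298.59 = 1981.6 kg/h.
Overhead S9 = S7 − S4 = 1981.6 − 508.67 = 1472.9 kg/h.

1473 kg/h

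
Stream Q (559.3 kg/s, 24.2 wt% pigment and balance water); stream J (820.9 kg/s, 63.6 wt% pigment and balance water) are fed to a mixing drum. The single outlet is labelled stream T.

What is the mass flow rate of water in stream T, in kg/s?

722.8 kg/s

water out = water in = 559.3×0.758 + 820.9×0.364 = 722.76 kg/s.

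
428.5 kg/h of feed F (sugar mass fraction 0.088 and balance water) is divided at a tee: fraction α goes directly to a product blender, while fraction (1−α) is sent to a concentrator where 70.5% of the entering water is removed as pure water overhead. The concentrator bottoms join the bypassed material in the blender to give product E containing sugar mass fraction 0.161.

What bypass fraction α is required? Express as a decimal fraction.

All 428.5×0.088 = 37.708 kg/h of sugar reaches E, so E = 37.708/0.161 = 234.21 kg/h and vapour = 194.29 kg/h.
The evaporator receives (1−α)·428.5 of feed at 0.912 water and removes 0.705 of that water:
0.705×0.912×(1−α)×428.5 = 194.29
(1−α) = 194.29/275.51 = 0.7052;  α = 0.2948.

0.295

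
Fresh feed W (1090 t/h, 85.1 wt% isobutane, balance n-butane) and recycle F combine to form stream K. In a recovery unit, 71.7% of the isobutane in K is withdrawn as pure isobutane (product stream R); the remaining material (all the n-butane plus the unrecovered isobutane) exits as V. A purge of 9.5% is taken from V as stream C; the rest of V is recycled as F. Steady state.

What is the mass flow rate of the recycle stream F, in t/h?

1867 t/h

n-butane enters only via W and leaves only via the purge: 1090×0.149 = 0.095×(n-butane in V), and the recovery unit passes all n-butane, so n-butane in K = n-butane in V = 1709.6 t/h.
isobutane in K: m_A = 1090×0.851 + (1−0.095)·(1−0.717)·m_A, so m_A = 927.59/0.7439 = 1247 t/h.
V = (1−0.717)×1247 + 1709.6 = 2062.5 t/h.
Recycle F = (1−0.095)×2062.5 = 1866.5 t/h.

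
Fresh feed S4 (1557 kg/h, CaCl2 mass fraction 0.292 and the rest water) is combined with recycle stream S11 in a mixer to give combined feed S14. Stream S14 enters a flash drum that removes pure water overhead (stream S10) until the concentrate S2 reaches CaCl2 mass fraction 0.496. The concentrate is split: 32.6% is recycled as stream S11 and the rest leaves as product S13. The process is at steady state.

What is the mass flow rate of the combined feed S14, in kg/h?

2000 kg/h

Overall CaCl2 balance (none leaves overhead): CaCl2 in fresh feed = CaCl2 in product, i.e. 1557×0.292 = (1−0.326)·S2·0.496.
S2 = 454.64/(0.496×0.674) = 1360 kg/h.
Recycle S11 = 0.326×1360 = 443.35 kg/h.
Combined feed S14 = 1557 + 443.35 = 2000.4 kg/h.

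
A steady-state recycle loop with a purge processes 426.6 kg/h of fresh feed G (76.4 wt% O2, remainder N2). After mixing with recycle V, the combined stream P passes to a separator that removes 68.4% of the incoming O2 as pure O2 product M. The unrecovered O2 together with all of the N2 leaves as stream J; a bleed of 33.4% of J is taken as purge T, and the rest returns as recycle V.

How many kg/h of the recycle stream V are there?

N2 enters only via G and leaves only via the purge: 426.6×0.236 = 0.334×(N2 in J), and the separator passes all N2, so N2 in P = N2 in J = 301.43 kg/h.
O2 in P: m_A = 426.6×0.764 + (1−0.334)·(1−0.684)·m_A, so m_A = 325.92/0.7895 = 412.8 kg/h.
J = (1−0.684)×412.8 + 301.43 = 431.87 kg/h.
Recycle V = (1−0.334)×431.87 = 287.63 kg/h.

287.6 kg/h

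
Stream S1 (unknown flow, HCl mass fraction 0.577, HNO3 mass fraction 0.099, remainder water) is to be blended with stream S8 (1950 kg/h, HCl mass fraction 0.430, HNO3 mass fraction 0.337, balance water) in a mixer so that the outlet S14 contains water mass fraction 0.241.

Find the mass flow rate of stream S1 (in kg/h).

188 kg/h

Let S1 be the unknown flow. Total out = 1950 + S1.
water balance: 454.35 + 0.324·S1 = 0.241·(1950 + S1)
(0.324 − 0.241)·S1 = 0.241×1950 − 454.35 = 15.6
S1 = 15.6 / 0.083 = 187.95 kg/h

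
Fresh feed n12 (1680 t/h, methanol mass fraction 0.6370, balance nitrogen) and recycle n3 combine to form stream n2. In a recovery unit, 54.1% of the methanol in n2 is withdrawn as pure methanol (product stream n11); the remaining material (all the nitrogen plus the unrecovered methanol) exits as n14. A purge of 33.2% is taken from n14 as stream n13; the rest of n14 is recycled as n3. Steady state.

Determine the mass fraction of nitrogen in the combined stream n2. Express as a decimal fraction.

0.5434

nitrogen enters only via n12 and leaves only via the purge: 1680×0.363 = 0.332×(nitrogen in n14), and the recovery unit passes all nitrogen, so nitrogen in n2 = nitrogen in n14 = 1836.9 t/h.
methanol in n2: m_A = 1680×0.637 + (1−0.332)·(1−0.541)·m_A, so m_A = 1070.2/0.6934 = 1543.4 t/h.
n2 = 1543.4 + 1836.9 = 3380.2 t/h.
nitrogen fraction in n2 = 1836.9/3380.2 = 0.5434.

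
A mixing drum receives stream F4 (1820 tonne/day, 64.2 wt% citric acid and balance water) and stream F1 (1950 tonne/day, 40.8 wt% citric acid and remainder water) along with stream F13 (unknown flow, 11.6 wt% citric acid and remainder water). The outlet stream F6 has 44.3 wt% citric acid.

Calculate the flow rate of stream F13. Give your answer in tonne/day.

898.9 tonne/day

Let F13 be the unknown flow. Total out = 3770 + F13.
citric acid balance: 1964 + 0.116·F13 = 0.443·(3770 + F13)
(0.116 − 0.443)·F13 = 0.443×3770 − 1964 = -293.93
F13 = -293.93 / -0.327 = 898.87 tonne/day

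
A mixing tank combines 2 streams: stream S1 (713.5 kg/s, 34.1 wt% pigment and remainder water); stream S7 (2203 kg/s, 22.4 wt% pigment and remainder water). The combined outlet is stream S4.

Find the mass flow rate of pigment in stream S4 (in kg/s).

pigment out = pigment in = 713.5×0.341 + 2203×0.224 = 736.78 kg/s.

736.8 kg/s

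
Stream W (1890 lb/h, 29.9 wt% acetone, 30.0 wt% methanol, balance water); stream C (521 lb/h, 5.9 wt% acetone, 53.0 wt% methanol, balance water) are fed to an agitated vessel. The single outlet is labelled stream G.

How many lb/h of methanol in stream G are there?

methanol out = methanol in = 1890×0.300 + 521×0.530 = 843.13 lb/h.

843.1 lb/h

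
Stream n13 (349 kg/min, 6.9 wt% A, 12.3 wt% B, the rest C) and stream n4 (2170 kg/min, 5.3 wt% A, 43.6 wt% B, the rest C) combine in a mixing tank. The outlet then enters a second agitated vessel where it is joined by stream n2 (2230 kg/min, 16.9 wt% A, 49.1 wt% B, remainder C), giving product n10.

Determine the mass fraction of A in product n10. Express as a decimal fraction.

0.109

Overall, product flow = 4749 kg/min.
A in = 349×0.069 + 2170×0.053 + 2230×0.169 = 515.96 kg/min.
A fraction in n10 = 0.109.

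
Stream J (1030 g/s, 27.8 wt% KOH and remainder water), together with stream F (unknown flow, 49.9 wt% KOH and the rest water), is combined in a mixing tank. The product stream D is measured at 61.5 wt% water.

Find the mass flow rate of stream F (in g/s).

966.8 g/s

Let F be the unknown flow. Total out = 1030 + F.
water balance: 743.66 + 0.501·F = 0.615·(1030 + F)
(0.501 − 0.615)·F = 0.615×1030 − 743.66 = -110.21
F = -110.21 / -0.114 = 966.75 g/s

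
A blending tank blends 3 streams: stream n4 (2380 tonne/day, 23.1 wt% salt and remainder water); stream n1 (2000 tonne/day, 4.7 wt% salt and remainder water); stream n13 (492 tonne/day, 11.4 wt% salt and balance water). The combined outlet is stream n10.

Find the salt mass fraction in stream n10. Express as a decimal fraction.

Total flow out = 2380 + 2000 + 492 = 4872 tonne/day.
salt in = 2380×0.231 + 2000×0.047 + 492×0.114 = 699.87 tonne/day.
salt mass fraction in n10 = 699.87/4872 = 0.1437.

0.1437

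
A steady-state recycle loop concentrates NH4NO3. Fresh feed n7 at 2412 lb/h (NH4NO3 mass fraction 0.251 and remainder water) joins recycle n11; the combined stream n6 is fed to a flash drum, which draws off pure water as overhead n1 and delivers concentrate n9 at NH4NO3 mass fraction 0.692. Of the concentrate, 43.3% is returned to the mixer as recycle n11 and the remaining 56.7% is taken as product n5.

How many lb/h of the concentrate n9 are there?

Overall NH4NO3 balance (none leaves overhead): NH4NO3 in fresh feed = NH4NO3 in product, i.e. 2412×0.251 = (1−0.433)·n9·0.692.
n9 = 605.41/(0.692×0.567) = 1543 lb/h.

1543 lb/h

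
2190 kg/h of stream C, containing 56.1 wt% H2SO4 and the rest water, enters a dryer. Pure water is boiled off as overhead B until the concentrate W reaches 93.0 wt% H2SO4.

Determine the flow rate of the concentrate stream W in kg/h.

1321 kg/h

H2SO4 is conserved: 2190×0.561 = 1228.6 kg/h all reports to the concentrate.
Concentrate = 1228.6/(target fraction) = 1321.1 kg/h.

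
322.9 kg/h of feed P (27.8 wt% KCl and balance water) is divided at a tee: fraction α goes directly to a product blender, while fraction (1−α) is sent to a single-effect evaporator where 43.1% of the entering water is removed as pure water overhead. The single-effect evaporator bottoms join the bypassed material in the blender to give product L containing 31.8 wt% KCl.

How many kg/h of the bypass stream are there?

192.4 kg/h

All 322.9×0.278 = 89.766 kg/h of KCl reaches L, so L = 89.766/0.318 = 282.28 kg/h and vapour = 40.616 kg/h.
The evaporator receives (1−α)·322.9 of feed at 0.722 water and removes 0.431 of that water:
0.431×0.722×(1−α)×322.9 = 40.616
(1−α) = 40.616/100.48 = 0.4042;  α = 0.5958.
Bypass flow = 0.5958×322.9 = 192.38 kg/h.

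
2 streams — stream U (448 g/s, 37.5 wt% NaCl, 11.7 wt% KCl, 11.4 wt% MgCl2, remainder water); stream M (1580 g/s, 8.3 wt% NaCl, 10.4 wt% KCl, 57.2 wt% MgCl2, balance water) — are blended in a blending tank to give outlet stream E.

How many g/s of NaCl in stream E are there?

299.1 g/s

NaCl out = NaCl in = 448×0.375 + 1580×0.083 = 299.14 g/s.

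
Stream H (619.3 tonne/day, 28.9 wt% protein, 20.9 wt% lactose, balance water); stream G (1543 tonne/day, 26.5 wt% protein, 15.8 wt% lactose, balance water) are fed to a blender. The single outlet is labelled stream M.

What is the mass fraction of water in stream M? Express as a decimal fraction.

Total flow out = 619.3 + 1543 = 2162.3 tonne/day.
water in = 619.3×0.502 + 1543×0.577 = 1201.2 tonne/day.
water mass fraction in M = 1201.2/2162.3 = 0.556.

0.556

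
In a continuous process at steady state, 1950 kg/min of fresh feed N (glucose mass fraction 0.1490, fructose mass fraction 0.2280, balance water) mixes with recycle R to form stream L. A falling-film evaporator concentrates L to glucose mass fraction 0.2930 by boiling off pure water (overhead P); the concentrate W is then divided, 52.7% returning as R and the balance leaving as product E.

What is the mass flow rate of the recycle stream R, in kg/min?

1105 kg/min

Overall glucose balance (none leaves overhead): glucose in fresh feed = glucose in product, i.e. 1950×0.149 = (1−0.527)·W·0.293.
W = 290.55/(0.293×0.473) = 2096.5 kg/min.
Recycle R = 0.527×2096.5 = 1104.8 kg/min.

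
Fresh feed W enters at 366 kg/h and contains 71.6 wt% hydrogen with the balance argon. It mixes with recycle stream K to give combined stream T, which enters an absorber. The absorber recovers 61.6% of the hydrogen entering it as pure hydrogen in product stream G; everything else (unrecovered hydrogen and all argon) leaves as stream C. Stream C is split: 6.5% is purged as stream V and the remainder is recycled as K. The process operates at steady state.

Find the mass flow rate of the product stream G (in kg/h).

hydrogen in T: m_A = 366×0.716 + (1−0.065)·(1−0.616)·m_A, so m_A = 262.06/0.6410 = 408.85 kg/h.
Product G = 0.616×408.85 = 251.85 kg/h.

251.9 kg/h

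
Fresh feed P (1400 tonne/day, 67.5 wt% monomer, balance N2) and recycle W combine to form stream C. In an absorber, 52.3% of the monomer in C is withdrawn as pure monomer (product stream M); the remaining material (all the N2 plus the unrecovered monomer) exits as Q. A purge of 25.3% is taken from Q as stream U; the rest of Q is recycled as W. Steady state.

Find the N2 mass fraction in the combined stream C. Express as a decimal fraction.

0.5506

N2 enters only via P and leaves only via the purge: 1400×0.325 = 0.253×(N2 in Q), and the absorber passes all N2, so N2 in C = N2 in Q = 1798.4 tonne/day.
monomer in C: m_A = 1400×0.675 + (1−0.253)·(1−0.523)·m_A, so m_A = 945/0.6437 = 1468.1 tonne/day.
C = 1468.1 + 1798.4 = 3266.5 tonne/day.
N2 fraction in C = 1798.4/3266.5 = 0.5506.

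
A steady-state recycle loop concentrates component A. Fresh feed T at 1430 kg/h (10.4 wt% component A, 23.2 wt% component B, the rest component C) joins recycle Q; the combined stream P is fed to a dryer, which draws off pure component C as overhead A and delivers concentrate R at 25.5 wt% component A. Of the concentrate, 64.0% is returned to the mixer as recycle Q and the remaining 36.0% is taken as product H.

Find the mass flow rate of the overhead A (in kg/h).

Overall component A balance (none leaves overhead): component A in fresh feed = component A in product, i.e. 1430×0.104 = (1−0.640)·R·0.255.
R = 148.72/(0.255×0.360) = 1620 kg/h.
Recycle Q = 0.640×1620 = 1036.8 kg/h.
Combined feed P = 1430 + 1036.8 = 2466.8 kg/h.
Overhead A = P − R = 2466.8 − 1620 = 846.78 kg/h.

846.8 kg/h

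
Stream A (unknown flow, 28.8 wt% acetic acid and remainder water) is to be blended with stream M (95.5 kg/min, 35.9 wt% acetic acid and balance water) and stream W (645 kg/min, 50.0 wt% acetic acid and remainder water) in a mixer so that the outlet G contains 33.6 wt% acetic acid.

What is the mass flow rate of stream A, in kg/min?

2250 kg/min

Let A be the unknown flow. Total out = 740.5 + A.
acetic acid balance: 356.78 + 0.288·A = 0.336·(740.5 + A)
(0.288 − 0.336)·A = 0.336×740.5 − 356.78 = -107.98
A = -107.98 / -0.048 = 2249.5 kg/min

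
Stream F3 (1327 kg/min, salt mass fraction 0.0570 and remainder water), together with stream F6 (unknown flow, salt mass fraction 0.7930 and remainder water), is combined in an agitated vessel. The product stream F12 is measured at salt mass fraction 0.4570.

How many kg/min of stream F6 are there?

1580 kg/min

Let F6 be the unknown flow. Total out = 1327 + F6.
salt balance: 75.639 + 0.793·F6 = 0.457·(1327 + F6)
(0.793 − 0.457)·F6 = 0.457×1327 − 75.639 = 530.8
F6 = 530.8 / 0.336 = 1579.8 kg/min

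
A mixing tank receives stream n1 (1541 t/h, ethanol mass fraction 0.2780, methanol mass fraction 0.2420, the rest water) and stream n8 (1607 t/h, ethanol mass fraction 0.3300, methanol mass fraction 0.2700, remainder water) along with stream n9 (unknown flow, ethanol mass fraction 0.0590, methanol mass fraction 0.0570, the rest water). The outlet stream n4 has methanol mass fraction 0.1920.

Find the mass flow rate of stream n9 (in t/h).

Let n9 be the unknown flow. Total out = 3148 + n9.
methanol balance: 806.81 + 0.057·n9 = 0.192·(3148 + n9)
(0.057 − 0.192)·n9 = 0.192×3148 − 806.81 = -202.4
n9 = -202.4 / -0.135 = 1499.2 t/h

1499 t/h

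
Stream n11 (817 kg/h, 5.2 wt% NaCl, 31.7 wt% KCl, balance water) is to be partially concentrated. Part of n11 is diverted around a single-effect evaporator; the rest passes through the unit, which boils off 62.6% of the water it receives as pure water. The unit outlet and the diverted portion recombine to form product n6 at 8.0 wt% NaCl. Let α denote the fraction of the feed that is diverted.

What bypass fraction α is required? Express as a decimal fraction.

0.114

All 817×0.052 = 42.484 kg/h of NaCl reaches n6, so n6 = 42.484/0.080 = 531.05 kg/h and vapour = 285.95 kg/h.
The evaporator receives (1−α)·817 of feed at 0.631 water and removes 0.626 of that water:
0.626×0.631×(1−α)×817 = 285.95
(1−α) = 285.95/322.72 = 0.8861;  α = 0.1139.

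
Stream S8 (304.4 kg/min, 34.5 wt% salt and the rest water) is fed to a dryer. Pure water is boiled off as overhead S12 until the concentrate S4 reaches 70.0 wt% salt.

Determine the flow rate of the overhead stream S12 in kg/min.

154.4 kg/min

salt is conserved: 304.4×0.345 = 105.02 kg/min all reports to the concentrate.
Concentrate = 105.02/(target fraction) = 150.03 kg/min.
Overhead = 304.4 − 150.03 = 154.37 kg/min.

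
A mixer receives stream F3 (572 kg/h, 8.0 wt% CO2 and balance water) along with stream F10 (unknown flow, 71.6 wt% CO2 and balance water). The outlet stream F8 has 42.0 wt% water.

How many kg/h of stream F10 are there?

Let F10 be the unknown flow. Total out = 572 + F10.
water balance: 526.24 + 0.284·F10 = 0.420·(572 + F10)
(0.284 − 0.420)·F10 = 0.420×572 − 526.24 = -286
F10 = -286 / -0.136 = 2102.9 kg/h

2103 kg/h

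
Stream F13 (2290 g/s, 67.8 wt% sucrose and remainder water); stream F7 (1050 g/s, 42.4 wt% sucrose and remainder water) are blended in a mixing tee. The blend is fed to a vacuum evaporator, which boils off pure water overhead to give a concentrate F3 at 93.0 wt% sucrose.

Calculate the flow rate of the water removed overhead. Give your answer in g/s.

sucrose entering = 2290×0.678 + 1050×0.424 = 1997.8 g/s.
All sucrose reports to F3, so F3 = 1997.8/0.930 = 2148.2 g/s.
Total feed = 3340 g/s; overhead = 3340 − 2148.2 = 1191.8 g/s.

1192 g/s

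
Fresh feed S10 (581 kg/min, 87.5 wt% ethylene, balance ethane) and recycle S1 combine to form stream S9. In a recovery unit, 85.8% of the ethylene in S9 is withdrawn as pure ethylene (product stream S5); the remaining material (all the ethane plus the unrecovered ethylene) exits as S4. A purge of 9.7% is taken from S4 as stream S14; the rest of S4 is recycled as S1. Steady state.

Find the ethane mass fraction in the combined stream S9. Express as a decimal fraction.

0.562

ethane enters only via S10 and leaves only via the purge: 581×0.125 = 0.097×(ethane in S4), and the recovery unit passes all ethane, so ethane in S9 = ethane in S4 = 748.71 kg/min.
ethylene in S9: m_A = 581×0.875 + (1−0.097)·(1−0.858)·m_A, so m_A = 508.38/0.8718 = 583.15 kg/min.
S9 = 583.15 + 748.71 = 1331.9 kg/min.
ethane fraction in S9 = 748.71/1331.9 = 0.562.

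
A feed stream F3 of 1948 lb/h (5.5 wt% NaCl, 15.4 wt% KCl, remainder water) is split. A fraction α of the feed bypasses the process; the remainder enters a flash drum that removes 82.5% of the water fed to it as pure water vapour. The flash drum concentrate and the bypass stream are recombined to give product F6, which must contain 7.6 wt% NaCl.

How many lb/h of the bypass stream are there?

All 1948×0.055 = 107.14 lb/h of NaCl reaches F6, so F6 = 107.14/0.076 = 1409.7 lb/h and vapour = 538.26 lb/h.
The evaporator receives (1−α)·1948 of feed at 0.791 water and removes 0.825 of that water:
0.825×0.791×(1−α)×1948 = 538.26
(1−α) = 538.26/1271.2 = 0.4234;  α = 0.5766.
Bypass flow = 0.5766×1948 = 1123.2 lb/h.

1123 lb/h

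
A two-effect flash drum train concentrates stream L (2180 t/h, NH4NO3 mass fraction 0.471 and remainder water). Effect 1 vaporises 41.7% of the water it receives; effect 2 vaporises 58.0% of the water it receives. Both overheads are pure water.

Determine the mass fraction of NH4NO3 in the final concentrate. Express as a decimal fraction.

water in feed = 2180×0.529 = 1153.2 t/h.
After stage 1: water left = (1−0.417)×1153.2 = 672.33; stream total = 1699.1 t/h.
After stage 2: water left = (1−0.580)×672.33 = 282.38; final concentrate = 1309.2 t/h.
NH4NO3 fraction = 1026.8/1309.2 = 0.784.

0.784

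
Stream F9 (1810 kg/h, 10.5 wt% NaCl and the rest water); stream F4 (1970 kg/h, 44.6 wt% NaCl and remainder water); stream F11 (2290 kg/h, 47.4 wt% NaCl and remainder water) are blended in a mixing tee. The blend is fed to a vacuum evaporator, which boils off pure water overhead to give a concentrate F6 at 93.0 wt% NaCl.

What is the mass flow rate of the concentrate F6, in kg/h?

2316 kg/h

NaCl entering = 1810×0.105 + 1970×0.446 + 2290×0.474 = 2154.1 kg/h.
All NaCl reports to F6, so F6 = 2154.1/0.930 = 2316.3 kg/h.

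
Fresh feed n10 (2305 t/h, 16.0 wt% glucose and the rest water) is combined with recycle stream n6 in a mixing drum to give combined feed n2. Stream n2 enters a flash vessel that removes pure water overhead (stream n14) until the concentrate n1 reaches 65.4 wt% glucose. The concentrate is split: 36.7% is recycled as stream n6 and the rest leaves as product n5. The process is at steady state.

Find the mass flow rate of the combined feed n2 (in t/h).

2632 t/h

Overall glucose balance (none leaves overhead): glucose in fresh feed = glucose in product, i.e. 2305×0.160 = (1−0.367)·n1·0.654.
n1 = 368.8/(0.654×0.633) = 890.86 t/h.
Recycle n6 = 0.367×890.86 = 326.95 t/h.
Combined feed n2 = 2305 + 326.95 = 2631.9 t/h.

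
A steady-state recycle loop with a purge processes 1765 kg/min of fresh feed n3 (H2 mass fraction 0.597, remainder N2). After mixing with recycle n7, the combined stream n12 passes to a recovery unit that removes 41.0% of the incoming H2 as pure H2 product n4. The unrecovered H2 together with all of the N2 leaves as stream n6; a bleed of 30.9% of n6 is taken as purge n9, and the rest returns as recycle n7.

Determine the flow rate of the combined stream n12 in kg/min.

4081 kg/min

N2 enters only via n3 and leaves only via the purge: 1765×0.403 = 0.309×(N2 in n6), and the recovery unit passes all N2, so N2 in n12 = N2 in n6 = 2301.9 kg/min.
H2 in n12: m_A = 1765×0.597 + (1−0.309)·(1−0.410)·m_A, so m_A = 1053.7/0.5923 = 1779 kg/min.
n12 = 1779 + 2301.9 = 4080.9 kg/min.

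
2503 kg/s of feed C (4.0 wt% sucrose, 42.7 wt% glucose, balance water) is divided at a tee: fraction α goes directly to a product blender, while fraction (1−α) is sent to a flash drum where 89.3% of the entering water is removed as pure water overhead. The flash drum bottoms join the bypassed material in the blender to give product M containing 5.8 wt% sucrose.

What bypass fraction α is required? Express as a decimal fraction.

All 2503×0.040 = 100.12 kg/s of sucrose reaches M, so M = 100.12/0.058 = 1726.2 kg/s and vapour = 776.79 kg/s.
The evaporator receives (1−α)·2503 of feed at 0.533 water and removes 0.893 of that water:
0.893×0.533×(1−α)×2503 = 776.79
(1−α) = 776.79/1191.4 = 0.6520;  α = 0.3480.

0.348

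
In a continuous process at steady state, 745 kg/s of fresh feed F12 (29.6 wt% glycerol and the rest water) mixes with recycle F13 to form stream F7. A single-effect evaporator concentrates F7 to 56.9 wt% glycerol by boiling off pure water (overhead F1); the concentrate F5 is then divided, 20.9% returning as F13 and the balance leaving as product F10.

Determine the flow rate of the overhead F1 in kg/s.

Overall glycerol balance (none leaves overhead): glycerol in fresh feed = glycerol in product, i.e. 745×0.296 = (1−0.209)·F5·0.569.
F5 = 220.52/(0.569×0.791) = 489.96 kg/s.
Recycle F13 = 0.209×489.96 = 102.4 kg/s.
Combined feed F7 = 745 + 102.4 = 847.4 kg/s.
Overhead F1 = F7 − F5 = 847.4 − 489.96 = 357.44 kg/s.

357.4 kg/s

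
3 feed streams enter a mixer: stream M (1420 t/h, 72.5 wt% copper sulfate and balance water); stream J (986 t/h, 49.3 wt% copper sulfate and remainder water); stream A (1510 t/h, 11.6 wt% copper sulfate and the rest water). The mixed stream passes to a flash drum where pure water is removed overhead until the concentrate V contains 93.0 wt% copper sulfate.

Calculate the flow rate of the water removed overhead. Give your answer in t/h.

2098 t/h

copper sulfate entering = 1420×0.725 + 986×0.493 + 1510×0.116 = 1690.8 t/h.
All copper sulfate reports to V, so V = 1690.8/0.930 = 1818 t/h.
Total feed = 3916 t/h; overhead = 3916 − 1818 = 2098 t/h.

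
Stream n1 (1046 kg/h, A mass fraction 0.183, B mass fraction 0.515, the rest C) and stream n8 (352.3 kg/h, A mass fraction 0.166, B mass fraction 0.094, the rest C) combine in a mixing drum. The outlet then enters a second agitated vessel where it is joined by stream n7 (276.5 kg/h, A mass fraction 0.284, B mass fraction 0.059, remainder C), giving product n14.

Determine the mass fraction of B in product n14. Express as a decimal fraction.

0.351

Overall, product flow = 1674.8 kg/h.
B in = 1046×0.515 + 352.3×0.094 + 276.5×0.059 = 588.12 kg/h.
B fraction in n14 = 0.351.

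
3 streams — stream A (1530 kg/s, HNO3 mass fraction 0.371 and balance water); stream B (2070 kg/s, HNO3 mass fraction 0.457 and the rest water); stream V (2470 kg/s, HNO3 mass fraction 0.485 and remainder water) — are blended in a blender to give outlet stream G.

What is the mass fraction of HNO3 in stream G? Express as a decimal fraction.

Total flow out = 1530 + 2070 + 2470 = 6070 kg/s.
HNO3 in = 1530×0.371 + 2070×0.457 + 2470×0.485 = 2711.6 kg/s.
HNO3 mass fraction in G = 2711.6/6070 = 0.447.

0.447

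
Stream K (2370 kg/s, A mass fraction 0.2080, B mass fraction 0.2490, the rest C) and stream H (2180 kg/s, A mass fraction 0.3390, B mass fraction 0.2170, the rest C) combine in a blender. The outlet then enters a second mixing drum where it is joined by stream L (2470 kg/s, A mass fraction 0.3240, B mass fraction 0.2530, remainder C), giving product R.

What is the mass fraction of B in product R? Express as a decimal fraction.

0.2405

Overall, product flow = 7020 kg/s.
B in = 2370×0.249 + 2180×0.217 + 2470×0.253 = 1688.1 kg/s.
B fraction in R = 0.2405.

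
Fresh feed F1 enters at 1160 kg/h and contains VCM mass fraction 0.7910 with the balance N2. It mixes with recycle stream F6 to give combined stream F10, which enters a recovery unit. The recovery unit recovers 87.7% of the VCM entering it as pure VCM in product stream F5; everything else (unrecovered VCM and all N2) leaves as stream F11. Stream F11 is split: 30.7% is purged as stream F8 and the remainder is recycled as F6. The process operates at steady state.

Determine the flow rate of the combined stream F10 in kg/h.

N2 enters only via F1 and leaves only via the purge: 1160×0.209 = 0.307×(N2 in F11), and the recovery unit passes all N2, so N2 in F10 = N2 in F11 = 789.71 kg/h.
VCM in F10: m_A = 1160×0.791 + (1−0.307)·(1−0.877)·m_A, so m_A = 917.56/0.9148 = 1003.1 kg/h.
F10 = 1003.1 + 789.71 = 1792.8 kg/h.

1793 kg/h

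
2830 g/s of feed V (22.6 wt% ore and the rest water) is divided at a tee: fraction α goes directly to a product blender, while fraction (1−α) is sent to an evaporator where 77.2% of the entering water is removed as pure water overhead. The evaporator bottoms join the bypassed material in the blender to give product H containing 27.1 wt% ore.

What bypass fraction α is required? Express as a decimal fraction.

0.722

All 2830×0.226 = 639.58 g/s of ore reaches H, so H = 639.58/0.271 = 2360.1 g/s and vapour = 469.93 g/s.
The evaporator receives (1−α)·2830 of feed at 0.774 water and removes 0.772 of that water:
0.772×0.774×(1−α)×2830 = 469.93
(1−α) = 469.93/1691 = 0.2779;  α = 0.7221.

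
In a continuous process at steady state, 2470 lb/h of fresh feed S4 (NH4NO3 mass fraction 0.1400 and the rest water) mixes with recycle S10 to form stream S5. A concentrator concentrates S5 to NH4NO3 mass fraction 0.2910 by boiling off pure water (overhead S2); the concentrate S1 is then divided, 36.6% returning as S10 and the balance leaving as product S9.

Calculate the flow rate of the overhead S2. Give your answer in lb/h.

1282 lb/h

Overall NH4NO3 balance (none leaves overhead): NH4NO3 in fresh feed = NH4NO3 in product, i.e. 2470×0.140 = (1−0.366)·S1·0.291.
S1 = 345.8/(0.291×0.634) = 1874.3 lb/h.
Recycle S10 = 0.366×1874.3 = 686 lb/h.
Combined feed S5 = 2470 + 686 = 3156 lb/h.
Overhead S2 = S5 − S1 = 3156 − 1874.3 = 1281.7 lb/h.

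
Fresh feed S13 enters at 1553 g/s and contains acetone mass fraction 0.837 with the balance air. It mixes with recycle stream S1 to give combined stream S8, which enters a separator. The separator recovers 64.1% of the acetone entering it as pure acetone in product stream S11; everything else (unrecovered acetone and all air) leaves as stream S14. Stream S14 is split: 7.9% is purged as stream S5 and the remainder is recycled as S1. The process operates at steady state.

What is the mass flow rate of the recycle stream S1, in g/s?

air enters only via S13 and leaves only via the purge: 1553×0.163 = 0.079×(air in S14), and the separator passes all air, so air in S8 = air in S14 = 3204.3 g/s.
acetone in S8: m_A = 1553×0.837 + (1−0.079)·(1−0.641)·m_A, so m_A = 1299.9/0.6694 = 1941.9 g/s.
S14 = (1−0.641)×1941.9 + 3204.3 = 3901.4 g/s.
Recycle S1 = (1−0.079)×3901.4 = 3593.2 g/s.

3593 g/s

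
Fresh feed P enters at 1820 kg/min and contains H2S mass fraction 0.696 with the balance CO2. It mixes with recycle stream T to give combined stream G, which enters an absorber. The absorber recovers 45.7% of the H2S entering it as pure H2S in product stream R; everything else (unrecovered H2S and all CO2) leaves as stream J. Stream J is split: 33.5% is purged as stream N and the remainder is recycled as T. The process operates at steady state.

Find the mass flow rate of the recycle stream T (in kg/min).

1814 kg/min

CO2 enters only via P and leaves only via the purge: 1820×0.304 = 0.335×(CO2 in J), and the absorber passes all CO2, so CO2 in G = CO2 in J = 1651.6 kg/min.
H2S in G: m_A = 1820×0.696 + (1−0.335)·(1−0.457)·m_A, so m_A = 1266.7/0.6389 = 1982.6 kg/min.
J = (1−0.457)×1982.6 + 1651.6 = 2728.2 kg/min.
Recycle T = (1−0.335)×2728.2 = 1814.2 kg/min.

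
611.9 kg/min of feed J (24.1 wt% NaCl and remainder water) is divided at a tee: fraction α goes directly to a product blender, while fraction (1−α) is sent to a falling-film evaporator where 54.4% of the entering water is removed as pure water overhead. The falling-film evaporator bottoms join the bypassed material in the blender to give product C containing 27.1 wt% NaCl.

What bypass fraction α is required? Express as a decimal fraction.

All 611.9×0.241 = 147.47 kg/min of NaCl reaches C, so C = 147.47/0.271 = 544.16 kg/min and vapour = 67.738 kg/min.
The evaporator receives (1−α)·611.9 of feed at 0.759 water and removes 0.544 of that water:
0.544×0.759×(1−α)×611.9 = 67.738
(1−α) = 67.738/252.65 = 0.2681;  α = 0.7319.

0.732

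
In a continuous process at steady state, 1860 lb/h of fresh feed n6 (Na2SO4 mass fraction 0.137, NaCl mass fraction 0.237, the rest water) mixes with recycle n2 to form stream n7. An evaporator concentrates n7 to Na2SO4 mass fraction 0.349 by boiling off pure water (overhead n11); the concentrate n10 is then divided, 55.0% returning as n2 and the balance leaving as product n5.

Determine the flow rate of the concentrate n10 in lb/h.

1623 lb/h

Overall Na2SO4 balance (none leaves overhead): Na2SO4 in fresh feed = Na2SO4 in product, i.e. 1860×0.137 = (1−0.550)·n10·0.349.
n10 = 254.82/(0.349×0.450) = 1622.5 lb/h.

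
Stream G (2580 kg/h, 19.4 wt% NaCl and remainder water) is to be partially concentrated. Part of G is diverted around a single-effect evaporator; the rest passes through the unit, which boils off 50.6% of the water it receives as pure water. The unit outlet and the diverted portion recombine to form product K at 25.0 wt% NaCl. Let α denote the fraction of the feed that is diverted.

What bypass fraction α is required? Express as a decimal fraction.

0.451

All 2580×0.194 = 500.52 kg/h of NaCl reaches K, so K = 500.52/0.250 = 2002.1 kg/h and vapour = 577.92 kg/h.
The evaporator receives (1−α)·2580 of feed at 0.806 water and removes 0.506 of that water:
0.506×0.806×(1−α)×2580 = 577.92
(1−α) = 577.92/1052.2 = 0.5492;  α = 0.4508.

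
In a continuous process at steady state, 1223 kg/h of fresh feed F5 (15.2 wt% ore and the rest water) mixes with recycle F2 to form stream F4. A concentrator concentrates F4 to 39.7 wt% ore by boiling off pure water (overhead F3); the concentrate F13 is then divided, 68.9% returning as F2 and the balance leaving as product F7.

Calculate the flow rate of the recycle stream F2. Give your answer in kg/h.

1037 kg/h

Overall ore balance (none leaves overhead): ore in fresh feed = ore in product, i.e. 1223×0.152 = (1−0.689)·F13·0.397.
F13 = 185.9/(0.397×0.311) = 1505.6 kg/h.
Recycle F2 = 0.689×1505.6 = 1037.4 kg/h.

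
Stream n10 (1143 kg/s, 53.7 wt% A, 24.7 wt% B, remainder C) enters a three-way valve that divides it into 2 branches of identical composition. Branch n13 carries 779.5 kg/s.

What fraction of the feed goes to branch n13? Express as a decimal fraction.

Fraction to n13 = 779.5/1143 = 0.6820.

0.682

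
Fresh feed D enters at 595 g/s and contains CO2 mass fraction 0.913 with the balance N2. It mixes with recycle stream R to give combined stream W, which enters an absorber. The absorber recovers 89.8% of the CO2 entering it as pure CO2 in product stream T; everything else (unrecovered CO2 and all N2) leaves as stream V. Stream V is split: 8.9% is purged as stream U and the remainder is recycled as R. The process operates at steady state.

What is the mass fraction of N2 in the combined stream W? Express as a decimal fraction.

0.493

N2 enters only via D and leaves only via the purge: 595×0.087 = 0.089×(N2 in V), and the absorber passes all N2, so N2 in W = N2 in V = 581.63 g/s.
CO2 in W: m_A = 595×0.913 + (1−0.089)·(1−0.898)·m_A, so m_A = 543.24/0.9071 = 598.88 g/s.
W = 598.88 + 581.63 = 1180.5 g/s.
N2 fraction in W = 581.63/1180.5 = 0.493.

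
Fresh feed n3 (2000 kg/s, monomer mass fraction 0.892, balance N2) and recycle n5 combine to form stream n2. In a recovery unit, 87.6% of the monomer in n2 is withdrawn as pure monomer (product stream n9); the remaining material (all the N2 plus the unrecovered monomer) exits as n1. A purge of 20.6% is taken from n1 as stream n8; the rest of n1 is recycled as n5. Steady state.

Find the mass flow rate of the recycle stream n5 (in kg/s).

N2 enters only via n3 and leaves only via the purge: 2000×0.108 = 0.206×(N2 in n1), and the recovery unit passes all N2, so N2 in n2 = N2 in n1 = 1048.5 kg/s.
monomer in n2: m_A = 2000×0.892 + (1−0.206)·(1−0.876)·m_A, so m_A = 1784/0.9015 = 1978.8 kg/s.
n1 = (1−0.876)×1978.8 + 1048.5 = 1293.9 kg/s.
Recycle n5 = (1−0.206)×1293.9 = 1027.4 kg/s.

1027 kg/s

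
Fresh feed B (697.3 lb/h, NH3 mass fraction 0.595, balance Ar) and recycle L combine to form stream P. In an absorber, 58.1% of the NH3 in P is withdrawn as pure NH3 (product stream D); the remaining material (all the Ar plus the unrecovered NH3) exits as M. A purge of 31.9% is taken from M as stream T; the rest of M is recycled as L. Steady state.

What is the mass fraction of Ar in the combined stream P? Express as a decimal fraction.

0.604

Ar enters only via B and leaves only via the purge: 697.3×0.405 = 0.319×(Ar in M), and the absorber passes all Ar, so Ar in P = Ar in M = 885.29 lb/h.
NH3 in P: m_A = 697.3×0.595 + (1−0.319)·(1−0.581)·m_A, so m_A = 414.89/0.7147 = 580.55 lb/h.
P = 580.55 + 885.29 = 1465.8 lb/h.
Ar fraction in P = 885.29/1465.8 = 0.604.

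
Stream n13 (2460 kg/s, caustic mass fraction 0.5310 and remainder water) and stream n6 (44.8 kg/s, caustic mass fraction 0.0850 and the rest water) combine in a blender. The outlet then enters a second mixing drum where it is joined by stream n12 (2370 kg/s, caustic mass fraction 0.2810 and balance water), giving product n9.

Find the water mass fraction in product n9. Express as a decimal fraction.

0.5946

Overall, product flow = 4874.8 kg/s.
water in = 2460×0.469 + 44.8×0.915 + 2370×0.719 = 2898.8 kg/s.
water fraction in n9 = 0.5946.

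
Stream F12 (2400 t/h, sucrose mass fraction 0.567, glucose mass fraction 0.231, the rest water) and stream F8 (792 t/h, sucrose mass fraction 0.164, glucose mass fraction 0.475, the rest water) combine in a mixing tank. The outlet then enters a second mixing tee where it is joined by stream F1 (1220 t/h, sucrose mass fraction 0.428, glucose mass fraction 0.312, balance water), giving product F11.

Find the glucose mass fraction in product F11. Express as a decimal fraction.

0.297

Overall, product flow = 4412 t/h.
glucose in = 2400×0.231 + 792×0.475 + 1220×0.312 = 1311.2 t/h.
glucose fraction in F11 = 0.297.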